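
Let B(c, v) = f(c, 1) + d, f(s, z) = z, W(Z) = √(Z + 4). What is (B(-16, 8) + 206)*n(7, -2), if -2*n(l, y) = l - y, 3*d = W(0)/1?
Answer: -1869/2 ≈ -934.50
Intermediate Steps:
W(Z) = √(4 + Z)
d = ⅔ (d = (√(4 + 0)/1)/3 = (√4*1)/3 = (2*1)/3 = (⅓)*2 = ⅔ ≈ 0.66667)
n(l, y) = y/2 - l/2 (n(l, y) = -(l - y)/2 = y/2 - l/2)
B(c, v) = 5/3 (B(c, v) = 1 + ⅔ = 5/3)
(B(-16, 8) + 206)*n(7, -2) = (5/3 + 206)*((½)*(-2) - ½*7) = 623*(-1 - 7/2)/3 = (623/3)*(-9/2) = -1869/2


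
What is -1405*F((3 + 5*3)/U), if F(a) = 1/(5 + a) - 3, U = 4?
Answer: 77275/19 ≈ 4067.1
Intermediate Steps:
F(a) = -3 + 1/(5 + a)
-1405*F((3 + 5*3)/U) = -1405*(-14 - 3*(3 + 5*3)/4)/(5 + (3 + 5*3)/4) = -1405*(-14 - 3*(3 + 15)/4)/(5 + (3 + 15)*(1/4)) = -1405*(-14 - 54/4)/(5 + 18*(1/4)) = -1405*(-14 - 3*9/2)/(5 + 9/2) = -1405*(-14 - 27/2)/19/2 = -2810*(-55)/(19*2) = -1405*(-55/19) = 77275/19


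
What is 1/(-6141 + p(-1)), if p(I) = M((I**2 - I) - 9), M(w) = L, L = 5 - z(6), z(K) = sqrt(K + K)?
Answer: -1534/9412621 + sqrt(3)/18825242 ≈ -0.00016288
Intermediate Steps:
z(K) = sqrt(2)*sqrt(K) (z(K) = sqrt(2*K) = sqrt(2)*sqrt(K))
L = 5 - 2*sqrt(3) (L = 5 - sqrt(2)*sqrt(6) = 5 - 2*sqrt(3) ≈ 1.5359)
M(w) = 5 - 2*sqrt(3)
p(I) = 5 - 2*sqrt(3)
1/(-6141 + p(-1)) = 1/(-6141 + (5 - 2*sqrt(3))) = 1/(-6136 - 2*sqrt(3))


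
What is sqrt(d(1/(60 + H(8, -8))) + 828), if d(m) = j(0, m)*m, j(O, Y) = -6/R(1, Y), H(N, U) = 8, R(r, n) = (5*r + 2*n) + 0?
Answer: sqrt(2690115)/57 ≈ 28.775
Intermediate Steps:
R(r, n) = 2*n + 5*r (R(r, n) = (2*n + 5*r) + 0 = 2*n + 5*r)
j(O, Y) = -6/(5 + 2*Y) (j(O, Y) = -6/(2*Y + 5*1) = -6/(2*Y + 5) = -6/(5 + 2*Y))
d(m) = -6*m/(5 + 2*m) (d(m) = (-6/(5 + 2*m))*m = -6*m/(5 + 2*m))
sqrt(d(1/(60 + H(8, -8))) + 828) = sqrt(-6/((60 + 8)*(5 + 2/(60 + 8))) + 828) = sqrt(-6/(68*(5 + 2/68)) + 828) = sqrt(-6*1/68/(5 + 2*(1/68)) + 828) = sqrt(-6*1/68/(5 + 1/34) + 828) = sqrt(-6*1/68/171/34 + 828) = sqrt(-6*1/68*34/171 + 828) = sqrt(-1/57 + 828) = sqrt(47195/57) = sqrt(2690115)/57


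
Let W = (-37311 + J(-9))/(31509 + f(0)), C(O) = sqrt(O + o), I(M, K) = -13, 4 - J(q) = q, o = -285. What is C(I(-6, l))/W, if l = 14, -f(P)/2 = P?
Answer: -31509*I*sqrt(298)/37298 ≈ -14.583*I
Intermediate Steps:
f(P) = -2*P
J(q) = 4 - q
C(O) = sqrt(-285 + O) (C(O) = sqrt(O - 285) = sqrt(-285 + O))
W = -37298/31509 (W = (-37311 + (4 - 1*(-9)))/(31509 - 2*0) = (-37311 + (4 + 9))/(31509 + 0) = (-37311 + 13)/31509 = -37298*1/31509 = -37298/31509 ≈ -1.1837)
C(I(-6, l))/W = sqrt(-285 - 13)/(-37298/31509) = sqrt(-298)*(-31509/37298) = (I*sqrt(298))*(-31509/37298) = -31509*I*sqrt(298)/37298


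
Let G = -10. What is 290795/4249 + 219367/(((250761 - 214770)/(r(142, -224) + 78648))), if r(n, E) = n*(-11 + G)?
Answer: 23512672307641/50975253 ≈ 4.6126e+5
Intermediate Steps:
r(n, E) = -21*n (r(n, E) = n*(-11 - 10) = n*(-21) = -21*n)
290795/4249 + 219367/(((250761 - 214770)/(r(142, -224) + 78648))) = 290795/4249 + 219367/(((250761 - 214770)/(-21*142 + 78648))) = 290795*(1/4249) + 219367/((35991/(-2982 + 78648))) = 290795/4249 + 219367/((35991/75666)) = 290795/4249 + 219367/((35991*(1/75666))) = 290795/4249 + 219367/(11997/25222) = 290795/4249 + 219367*(25222/11997) = 290795/4249 + 5532874474/11997 = 23512672307641/50975253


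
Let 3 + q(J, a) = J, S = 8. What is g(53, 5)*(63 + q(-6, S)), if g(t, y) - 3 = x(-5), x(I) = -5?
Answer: -108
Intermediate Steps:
q(J, a) = -3 + J
g(t, y) = -2 (g(t, y) = 3 - 5 = -2)
g(53, 5)*(63 + q(-6, S)) = -2*(63 + (-3 - 6)) = -2*(63 - 9) = -2*54 = -108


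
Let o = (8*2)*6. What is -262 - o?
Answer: -358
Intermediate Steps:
o = 96 (o = 16*6 = 96)
-262 - o = -262 - 1*96 = -262 - 96 = -358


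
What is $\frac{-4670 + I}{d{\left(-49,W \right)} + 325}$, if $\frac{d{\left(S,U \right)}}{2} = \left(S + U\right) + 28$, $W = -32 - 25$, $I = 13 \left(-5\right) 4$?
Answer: $- \frac{4930}{169} \approx -29.172$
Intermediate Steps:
$I = -260$ ($I = \left(-65\right) 4 = -260$)
$W = -57$ ($W = -32 - 25 = -57$)
$d{\left(S,U \right)} = 56 + 2 S + 2 U$ ($d{\left(S,U \right)} = 2 \left(\left(S + U\right) + 28\right) = 2 \left(28 + S + U\right) = 56 + 2 S + 2 U$)
$\frac{-4670 + I}{d{\left(-49,W \right)} + 325} = \frac{-4670 - 260}{\left(56 + 2 \left(-49\right) + 2 \left(-57\right)\right) + 325} = - \frac{4930}{\left(56 - 98 - 114\right) + 325} = - \frac{4930}{-156 + 325} = - \frac{4930}{169}$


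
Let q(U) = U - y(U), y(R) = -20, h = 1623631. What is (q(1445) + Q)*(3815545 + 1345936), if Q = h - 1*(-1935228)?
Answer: 18376544679844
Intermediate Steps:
Q = 3558859 (Q = 1623631 - 1*(-1935228) = 1623631 + 1935228 = 3558859)
q(U) = 20 + U (q(U) = U - 1*(-20) = U + 20 = 20 + U)
(q(1445) + Q)*(3815545 + 1345936) = ((20 + 1445) + 3558859)*(3815545 + 1345936) = (1465 + 3558859)*5161481 = 3560324*5161481 = 18376544679844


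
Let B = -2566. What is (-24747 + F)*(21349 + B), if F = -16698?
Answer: -778461435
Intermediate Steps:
(-24747 + F)*(21349 + B) = (-24747 - 16698)*(21349 - 2566) = -41445*18783 = -778461435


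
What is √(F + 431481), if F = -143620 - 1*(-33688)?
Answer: √321549 ≈ 567.05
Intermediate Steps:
F = -109932 (F = -143620 + 33688 = -109932)
√(F + 431481) = √(-109932 + 431481) = √321549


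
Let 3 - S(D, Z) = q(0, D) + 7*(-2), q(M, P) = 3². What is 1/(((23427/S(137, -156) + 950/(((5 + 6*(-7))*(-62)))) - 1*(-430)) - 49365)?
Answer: -9176/422152991 ≈ -2.1736e-5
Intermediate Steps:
q(M, P) = 9
S(D, Z) = 8 (S(D, Z) = 3 - (9 + 7*(-2)) = 3 - (9 - 14) = 3 - 1*(-5) = 3 + 5 = 8)
1/(((23427/S(137, -156) + 950/(((5 + 6*(-7))*(-62)))) - 1*(-430)) - 49365) = 1/(((23427/8 + 950/(((5 + 6*(-7))*(-62)))) - 1*(-430)) - 49365) = 1/(((23427*(⅛) + 950/(((5 - 42)*(-62)))) + 430) - 49365) = 1/(((23427/8 + 950/((-37*(-62)))) + 430) - 49365) = 1/(((23427/8 + 950/2294) + 430) - 49365) = 1/(((23427/8 + 950*(1/2294)) + 430) - 49365) = 1/(((23427/8 + 475/1147) + 430) - 49365) = 1/((26874569/9176 + 430) - 49365) = 1/(30820249/9176 - 49365) = 1/(-422152991/9176) = -9176/422152991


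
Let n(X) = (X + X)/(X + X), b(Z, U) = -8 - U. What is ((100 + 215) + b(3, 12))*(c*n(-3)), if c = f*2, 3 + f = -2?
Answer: -2950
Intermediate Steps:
f = -5 (f = -3 - 2 = -5)
n(X) = 1 (n(X) = (2*X)/((2*X)) = (2*X)*(1/(2*X)) = 1)
c = -10 (c = -5*2 = -10)
((100 + 215) + b(3, 12))*(c*n(-3)) = ((100 + 215) + (-8 - 1*12))*(-10*1) = (315 + (-8 - 12))*(-10) = (315 - 20)*(-10) = 295*(-10) = -2950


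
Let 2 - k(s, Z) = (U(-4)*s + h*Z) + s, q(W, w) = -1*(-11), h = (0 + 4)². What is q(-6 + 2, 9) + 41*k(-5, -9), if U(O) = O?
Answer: 5382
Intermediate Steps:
h = 16 (h = 4² = 16)
q(W, w) = 11
k(s, Z) = 2 - 16*Z + 3*s (k(s, Z) = 2 - ((-4*s + 16*Z) + s) = 2 - (-3*s + 16*Z) = 2 + (-16*Z + 3*s) = 2 - 16*Z + 3*s)
q(-6 + 2, 9) + 41*k(-5, -9) = 11 + 41*(2 - 16*(-9) + 3*(-5)) = 11 + 41*(2 + 144 - 15) = 11 + 41*131 = 11 + 5371 = 5382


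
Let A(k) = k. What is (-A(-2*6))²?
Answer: 144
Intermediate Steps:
(-A(-2*6))² = (-(-2)*6)² = (-1*(-12))² = 12² = 144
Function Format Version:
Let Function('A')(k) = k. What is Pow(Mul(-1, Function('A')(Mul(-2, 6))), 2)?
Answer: 144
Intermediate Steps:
Pow(Mul(-1, Function('A')(Mul(-2, 6))), 2) = Pow(Mul(-1, Mul(-2, 6)), 2) = Pow(Mul(-1, -12), 2) = Pow(12, 2) = 144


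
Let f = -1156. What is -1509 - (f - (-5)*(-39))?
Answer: -158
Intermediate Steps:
-1509 - (f - (-5)*(-39)) = -1509 - (-1156 - (-5)*(-39)) = -1509 - (-1156 - 1*195) = -1509 - (-1156 - 195) = -1509 - 1*(-1351) = -1509 + 1351 = -158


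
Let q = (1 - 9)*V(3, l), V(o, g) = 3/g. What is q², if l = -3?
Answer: 64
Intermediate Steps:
q = 8 (q = (1 - 9)*(3/(-3)) = -24*(-1)/3 = -8*(-1) = 8)
q² = 8² = 64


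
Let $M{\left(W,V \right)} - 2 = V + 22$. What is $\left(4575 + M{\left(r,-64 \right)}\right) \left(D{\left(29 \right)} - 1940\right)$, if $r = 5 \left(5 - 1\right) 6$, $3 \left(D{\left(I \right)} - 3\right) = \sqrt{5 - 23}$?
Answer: $-8784295 + 4535 i \sqrt{2} \approx -8.7843 \cdot 10^{6} + 6413.5 i$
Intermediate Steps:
$D{\left(I \right)} = 3 + i \sqrt{2}$ ($D{\left(I \right)} = 3 + \frac{\sqrt{5 - 23}}{3} = 3 + \frac{\sqrt{-18}}{3} = 3 + \frac{3 i \sqrt{2}}{3} = 3 + i \sqrt{2}$)
$r = 120$ ($r = 5 \left(5 - 1\right) 6 = 5 \cdot 4 \cdot 6 = 20 \cdot 6 = 120$)
$M{\left(W,V \right)} = 24 + V$ ($M{\left(W,V \right)} = 2 + \left(V + 22\right) = 2 + \left(22 + V\right) = 24 + V$)
$\left(4575 + M{\left(r,-64 \right)}\right) \left(D{\left(29 \right)} - 1940\right) = \left(4575 + \left(24 - 64\right)\right) \left(\left(3 + i \sqrt{2}\right) - 1940\right) = \left(4575 - 40\right) \left(-1937 + i \sqrt{2}\right) = 4535 \left(-1937 + i \sqrt{2}\right) = -8784295 + 4535 i \sqrt{2}$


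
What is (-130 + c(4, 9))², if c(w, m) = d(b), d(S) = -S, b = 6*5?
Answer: 25600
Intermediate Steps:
b = 30
c(w, m) = -30 (c(w, m) = -1*30 = -30)
(-130 + c(4, 9))² = (-130 - 30)² = (-160)² = 25600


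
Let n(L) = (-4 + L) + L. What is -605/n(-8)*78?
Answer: 4719/2 ≈ 2359.5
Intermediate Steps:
n(L) = -4 + 2*L
-605/n(-8)*78 = -605/(-4 + 2*(-8))*78 = -605/(-4 - 16)*78 = -605/(-20)*78 = -605*(-1/20)*78 = (121/4)*78 = 4719/2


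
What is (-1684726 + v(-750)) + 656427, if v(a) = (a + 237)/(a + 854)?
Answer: -106943609/104 ≈ -1.0283e+6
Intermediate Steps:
v(a) = (237 + a)/(854 + a)
(-1684726 + v(-750)) + 656427 = (-1684726 + (237 - 750)/(854 - 750)) + 656427 = (-1684726 - 513/104) + 656427 = -175212017/104 + 656427 = -106943609/104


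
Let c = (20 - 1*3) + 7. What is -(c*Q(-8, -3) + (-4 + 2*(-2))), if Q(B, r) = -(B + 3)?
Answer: -112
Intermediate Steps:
c = 24 (c = (20 - 3) + 7 = 17 + 7 = 24)
Q(B, r) = -3 - B (Q(B, r) = -(3 + B) = -3 - B)
-(c*Q(-8, -3) + (-4 + 2*(-2))) = -(24*(-3 - 1*(-8)) + (-4 + 2*(-2))) = -(24*(-3 + 8) + (-4 - 4)) = -(24*5 - 8) = -(120 - 8) = -1*112 = -112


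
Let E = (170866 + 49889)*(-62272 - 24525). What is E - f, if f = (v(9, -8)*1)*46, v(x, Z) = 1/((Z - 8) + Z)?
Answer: -229930460797/12 ≈ -1.9161e+10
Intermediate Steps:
v(x, Z) = 1/(-8 + 2*Z) (v(x, Z) = 1/((-8 + Z) + Z) = 1/(-8 + 2*Z))
f = -23/12 (f = ((1/(2*(-4 - 8)))*1)*46 = (((1/2)/(-12))*1)*46 = (((1/2)*(-1/12))*1)*46 = -1/24*1*46 = -1/24*46 = -23/12 ≈ -1.9167)
E = -19160871735 (E = 220755*(-86797) = -19160871735)
E - f = -19160871735 - 1*(-23/12) = -19160871735 + 23/12 = -229930460797/12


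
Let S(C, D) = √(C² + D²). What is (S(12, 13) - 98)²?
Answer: (98 - √313)² ≈ 6449.4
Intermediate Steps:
(S(12, 13) - 98)² = (√(12² + 13²) - 98)² = (√(144 + 169) - 98)² = (√313 - 98)² = (-98 + √313)²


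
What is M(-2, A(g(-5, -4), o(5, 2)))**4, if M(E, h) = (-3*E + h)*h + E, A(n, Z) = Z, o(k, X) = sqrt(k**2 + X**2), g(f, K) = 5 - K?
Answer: 6187833 + 1148904*sqrt(29) ≈ 1.2375e+7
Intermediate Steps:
o(k, X) = sqrt(X**2 + k**2)
M(E, h) = E + h*(h - 3*E) (M(E, h) = (h - 3*E)*h + E = h*(h - 3*E) + E = E + h*(h - 3*E))
M(-2, A(g(-5, -4), o(5, 2)))**4 = (-2 + (sqrt(2**2 + 5**2))**2 - 3*(-2)*sqrt(2**2 + 5**2))**4 = (-2 + (sqrt(4 + 25))**2 - 3*(-2)*sqrt(4 + 25))**4 = (-2 + (sqrt(29))**2 - 3*(-2)*sqrt(29))**4 = (-2 + 29 + 6*sqrt(29))**4 = (27 + 6*sqrt(29))**4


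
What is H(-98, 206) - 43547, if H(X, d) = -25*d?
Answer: -48697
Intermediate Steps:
H(-98, 206) - 43547 = -25*206 - 43547 = -5150 - 43547 = -48697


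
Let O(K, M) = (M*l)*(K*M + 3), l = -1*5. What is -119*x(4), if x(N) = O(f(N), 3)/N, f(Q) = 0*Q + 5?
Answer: 16065/2 ≈ 8032.5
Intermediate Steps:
l = -5
f(Q) = 5 (f(Q) = 0 + 5 = 5)
O(K, M) = -5*M*(3 + K*M) (O(K, M) = (M*(-5))*(K*M + 3) = (-5*M)*(3 + K*M) = -5*M*(3 + K*M))
x(N) = -270/N (x(N) = (-5*3*(3 + 5*3))/N = (-5*3*(3 + 15))/N = (-5*3*18)/N = -270/N)
-119*x(4) = -(-32130)/4 = -119*(-135/2) = 16065/2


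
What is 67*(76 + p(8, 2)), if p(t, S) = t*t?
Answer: 9380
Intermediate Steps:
p(t, S) = t**2
67*(76 + p(8, 2)) = 67*(76 + 8**2) = 67*(76 + 64) = 67*140 = 9380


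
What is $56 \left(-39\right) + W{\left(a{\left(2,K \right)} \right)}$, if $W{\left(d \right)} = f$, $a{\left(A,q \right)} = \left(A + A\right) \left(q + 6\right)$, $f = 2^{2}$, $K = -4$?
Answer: $-2180$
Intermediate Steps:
$f = 4$
$a{\left(A,q \right)} = 2 A \left(6 + q\right)$
$W{\left(d \right)} = 4$
$56 \left(-39\right) + W{\left(a{\left(2,K \right)} \right)} = 56 \left(-39\right) + 4 = -2184 + 4 = -2180$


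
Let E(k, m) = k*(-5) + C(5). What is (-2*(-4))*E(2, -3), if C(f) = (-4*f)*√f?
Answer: -80 - 160*√5 ≈ -437.77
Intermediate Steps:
C(f) = -4*f^(3/2)
E(k, m) = -20*√5 - 5*k (E(k, m) = k*(-5) - 20*√5 = -5*k - 20*√5 = -20*√5 - 5*k)
(-2*(-4))*E(2, -3) = (-2*(-4))*(-20*√5 - 5*2) = 8*(-20*√5 - 10) = 8*(-10 - 20*√5) = -80 - 160*√5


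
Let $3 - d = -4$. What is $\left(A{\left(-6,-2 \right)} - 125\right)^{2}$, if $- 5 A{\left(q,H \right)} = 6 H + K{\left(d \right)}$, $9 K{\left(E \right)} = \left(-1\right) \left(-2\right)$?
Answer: $\frac{30459361}{2025} \approx 15042.0$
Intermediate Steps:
$d = 7$ ($d = 3 - -4 = 3 + 4 = 7$)
$K{\left(E \right)} = \frac{2}{9}$ ($K{\left(E \right)} = \frac{\left(-1\right) \left(-2\right)}{9} = \frac{1}{9} \cdot 2 = \frac{2}{9}$)
$A{\left(q,H \right)} = - \frac{2}{45} - \frac{6 H}{5}$ ($A{\left(q,H \right)} = - \frac{6 H + \frac{2}{9}}{5} = - \frac{\frac{2}{9} + 6 H}{5} = - \frac{2}{45} - \frac{6 H}{5}$)
$\left(A{\left(-6,-2 \right)} - 125\right)^{2} = \left(\left(- \frac{2}{45} - - \frac{12}{5}\right) - 125\right)^{2} = \left(\left(- \frac{2}{45} + \frac{12}{5}\right) - 125\right)^{2} = \left(\frac{106}{45} - 125\right)^{2} = \left(- \frac{5519}{45}\right)^{2} = \frac{30459361}{2025}$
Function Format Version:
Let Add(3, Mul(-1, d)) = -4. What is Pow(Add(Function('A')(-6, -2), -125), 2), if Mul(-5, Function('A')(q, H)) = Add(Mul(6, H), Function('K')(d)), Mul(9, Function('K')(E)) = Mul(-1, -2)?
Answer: Rational(30459361, 2025) ≈ 15042.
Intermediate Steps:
d = 7 (d = Add(3, Mul(-1, -4)) = Add(3, 4) = 7)
Function('K')(E) = Rational(2, 9) (Function('K')(E) = Mul(Rational(1, 9), Mul(-1, -2)) = Mul(Rational(1, 9), 2) = Rational(2, 9))
Function('A')(q, H) = Add(Rational(-2, 45), Mul(Rational(-6, 5), H)) (Function('A')(q, H) = Mul(Rational(-1, 5), Add(Mul(6, H), Rational(2, 9))) = Mul(Rational(-1, 5), Add(Rational(2, 9), Mul(6, H))) = Add(Rational(-2, 45), Mul(Rational(-6, 5), H)))
Pow(Add(Function('A')(-6, -2), -125), 2) = Pow(Add(Add(Rational(-2, 45), Mul(Rational(-6, 5), -2)), -125), 2) = Pow(Add(Add(Rational(-2, 45), Rational(12, 5)), -125), 2) = Pow(Add(Rational(106, 45), -125), 2) = Pow(Rational(-5519, 45), 2) = Rational(30459361, 2025)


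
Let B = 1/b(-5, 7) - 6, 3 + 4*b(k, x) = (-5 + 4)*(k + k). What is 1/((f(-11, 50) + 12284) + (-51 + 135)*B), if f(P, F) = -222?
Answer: 1/11606 ≈ 8.6162e-5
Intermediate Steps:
b(k, x) = -¾ - k/2 (b(k, x) = -¾ + ((-5 + 4)*(k + k))/4 = -¾ + (-2*k)/4 = -¾ - k/2)
B = -38/7 (B = 1/(-¾ - ½*(-5)) - 6 = 1/(-¾ + 5/2) - 6 = 1/(7/4) - 6 = 4/7 - 6 = -38/7 ≈ -5.4286)
1/((f(-11, 50) + 12284) + (-51 + 135)*B) = 1/((-222 + 12284) + (-51 + 135)*(-38/7)) = 1/(12062 + 84*(-38/7)) = 1/(12062 - 456) = 1/11606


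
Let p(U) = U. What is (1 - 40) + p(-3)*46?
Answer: -177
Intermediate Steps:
(1 - 40) + p(-3)*46 = (1 - 40) - 3*46 = -39 - 138 = -177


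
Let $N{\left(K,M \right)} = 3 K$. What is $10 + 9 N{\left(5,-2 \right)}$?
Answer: $145$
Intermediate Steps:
$10 + 9 N{\left(5,-2 \right)} = 10 + 9 \cdot 3 \cdot 5 = 10 + 9 \cdot 15 = 10 + 135 = 145$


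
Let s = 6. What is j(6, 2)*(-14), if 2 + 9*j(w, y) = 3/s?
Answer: 7/3 ≈ 2.3333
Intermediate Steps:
j(w, y) = -⅙ (j(w, y) = -2/9 + (3/6)/9 = -2/9 + (3*(⅙))/9 = -2/9 + (⅑)*(½) = -2/9 + 1/18 = -⅙)
j(6, 2)*(-14) = -⅙*(-14) = 7/3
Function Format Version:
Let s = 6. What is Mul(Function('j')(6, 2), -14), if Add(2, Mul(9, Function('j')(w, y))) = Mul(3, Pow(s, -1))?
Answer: Rational(7, 3) ≈ 2.3333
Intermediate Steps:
Function('j')(w, y) = Rational(-1, 6) (Function('j')(w, y) = Add(Rational(-2, 9), Mul(Rational(1, 9), Mul(3, Pow(6, -1)))) = Add(Rational(-2, 9), Mul(Rational(1, 9), Mul(3, Rational(1, 6)))) = Add(Rational(-2, 9), Mul(Rational(1, 9), Rational(1, 2))) = Add(Rational(-2, 9), Rational(1, 18)) = Rational(-1, 6))
Mul(Function('j')(6, 2), -14) = Mul(Rational(-1, 6), -14) = Rational(7, 3)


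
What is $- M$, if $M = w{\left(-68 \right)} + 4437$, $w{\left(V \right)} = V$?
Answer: $-4369$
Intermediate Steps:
$M = 4369$ ($M = -68 + 4437 = 4369$)
$- M = \left(-1\right) 4369 = -4369$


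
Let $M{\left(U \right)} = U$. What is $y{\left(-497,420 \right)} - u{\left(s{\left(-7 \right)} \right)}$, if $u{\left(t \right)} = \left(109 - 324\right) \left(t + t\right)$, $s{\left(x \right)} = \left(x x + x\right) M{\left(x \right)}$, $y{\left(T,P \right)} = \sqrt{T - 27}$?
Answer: $-126420 + 2 i \sqrt{131} \approx -1.2642 \cdot 10^{5} + 22.891 i$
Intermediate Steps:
$y{\left(T,P \right)} = \sqrt{-27 + T}$
$s{\left(x \right)} = x \left(x + x^{2}\right)$ ($s{\left(x \right)} = \left(x x + x\right) x = \left(x^{2} + x\right) x = \left(x + x^{2}\right) x = x \left(x + x^{2}\right)$)
$u{\left(t \right)} = - 430 t$ ($u{\left(t \right)} = - 215 \cdot 2 t = - 430 t$)
$y{\left(-497,420 \right)} - u{\left(s{\left(-7 \right)} \right)} = \sqrt{-27 - 497} - - 430 \left(-7\right)^{2} \left(1 - 7\right) = \sqrt{-524} - - 430 \cdot 49 \left(-6\right) = 2 i \sqrt{131} - \left(-430\right) \left(-294\right) = 2 i \sqrt{131} - 126420 = -126420 + 2 i \sqrt{131}$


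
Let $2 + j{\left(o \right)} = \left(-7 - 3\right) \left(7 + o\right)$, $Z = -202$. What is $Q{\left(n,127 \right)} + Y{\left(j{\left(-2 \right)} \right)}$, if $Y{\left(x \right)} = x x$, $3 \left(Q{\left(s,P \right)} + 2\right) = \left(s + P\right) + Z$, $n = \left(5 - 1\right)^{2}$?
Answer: $\frac{8047}{3} \approx 2682.3$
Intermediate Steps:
$n = 16$ ($n = 4^{2} = 16$)
$Q{\left(s,P \right)} = - \frac{208}{3} + \frac{P}{3} + \frac{s}{3}$ ($Q{\left(s,P \right)} = -2 + \frac{\left(s + P\right) - 202}{3} = -2 + \frac{\left(P + s\right) - 202}{3} = -2 + \frac{-202 + P + s}{3} = -2 + \left(- \frac{202}{3} + \frac{P}{3} + \frac{s}{3}\right) = - \frac{208}{3} + \frac{P}{3} + \frac{s}{3}$)
$j{\left(o \right)} = -72 - 10 o$ ($j{\left(o \right)} = -2 + \left(-7 - 3\right) \left(7 + o\right) = -2 - 10 \left(7 + o\right) = -2 - \left(70 + 10 o\right) = -72 - 10 o$)
$Y{\left(x \right)} = x^{2}$
$Q{\left(n,127 \right)} + Y{\left(j{\left(-2 \right)} \right)} = \left(- \frac{208}{3} + \frac{1}{3} \cdot 127 + \frac{1}{3} \cdot 16\right) + \left(-72 - -20\right)^{2} = \left(- \frac{208}{3} + \frac{127}{3} + \frac{16}{3}\right) + \left(-72 + 20\right)^{2} = - \frac{65}{3} + \left(-52\right)^{2} = - \frac{65}{3} + 2704 = \frac{8047}{3}$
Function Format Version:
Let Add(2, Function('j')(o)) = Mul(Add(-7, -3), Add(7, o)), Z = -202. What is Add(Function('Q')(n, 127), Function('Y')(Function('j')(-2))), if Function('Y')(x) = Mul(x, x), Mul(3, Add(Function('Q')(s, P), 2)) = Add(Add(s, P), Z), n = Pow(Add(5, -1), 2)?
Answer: Rational(8047, 3) ≈ 2682.3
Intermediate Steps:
n = 16 (n = Pow(4, 2) = 16)
Function('Q')(s, P) = Add(Rational(-208, 3), Mul(Rational(1, 3), P), Mul(Rational(1, 3), s)) (Function('Q')(s, P) = Add(-2, Mul(Rational(1, 3), Add(Add(s, P), -202))) = Add(-2, Mul(Rational(1, 3), Add(Add(P, s), -202))) = Add(-2, Mul(Rational(1, 3), Add(-202, P, s))) = Add(-2, Add(Rational(-202, 3), Mul(Rational(1, 3), P), Mul(Rational(1, 3), s))) = Add(Rational(-208, 3), Mul(Rational(1, 3), P), Mul(Rational(1, 3), s)))
Function('j')(o) = Add(-72, Mul(-10, o)) (Function('j')(o) = Add(-2, Mul(Add(-7, -3), Add(7, o))) = Add(-2, Mul(-10, Add(7, o))) = Add(-2, Add(-70, Mul(-10, o))) = Add(-72, Mul(-10, o)))
Function('Y')(x) = Pow(x, 2)
Add(Function('Q')(n, 127), Function('Y')(Function('j')(-2))) = Add(Add(Rational(-208, 3), Mul(Rational(1, 3), 127), Mul(Rational(1, 3), 16)), Pow(Add(-72, Mul(-10, -2)), 2)) = Add(Add(Rational(-208, 3), Rational(127, 3), Rational(16, 3)), Pow(Add(-72, 20), 2)) = Add(Rational(-65, 3), Pow(-52, 2)) = Add(Rational(-65, 3), 2704) = Rational(8047, 3)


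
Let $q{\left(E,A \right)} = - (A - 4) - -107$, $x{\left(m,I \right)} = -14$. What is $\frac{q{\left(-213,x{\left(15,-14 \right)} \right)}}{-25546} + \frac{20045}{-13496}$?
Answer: $- \frac{1065885}{715288} \approx -1.4901$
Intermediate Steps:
$q{\left(E,A \right)} = 111 - A$ ($q{\left(E,A \right)} = - (-4 + A) + 107 = \left(4 - A\right) + 107 = 111 - A$)
$\frac{q{\left(-213,x{\left(15,-14 \right)} \right)}}{-25546} + \frac{20045}{-13496} = \frac{111 - -14}{-25546} + \frac{20045}{-13496} = \left(111 + 14\right) \left(- \frac{1}{25546}\right) + 20045 \left(- \frac{1}{13496}\right) = 125 \left(- \frac{1}{25546}\right) - \frac{20045}{13496} = - \frac{125}{25546} - \frac{20045}{13496} = - \frac{1065885}{715288}$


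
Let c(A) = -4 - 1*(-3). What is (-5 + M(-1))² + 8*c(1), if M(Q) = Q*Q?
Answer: 8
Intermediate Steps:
M(Q) = Q²
c(A) = -1 (c(A) = -4 + 3 = -1)
(-5 + M(-1))² + 8*c(1) = (-5 + (-1)²)² + 8*(-1) = (-5 + 1)² - 8 = (-4)² - 8 = 16 - 8 = 8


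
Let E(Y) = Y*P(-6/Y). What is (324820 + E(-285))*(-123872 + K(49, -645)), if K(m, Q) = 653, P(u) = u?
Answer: -40023256266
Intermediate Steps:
E(Y) = -6 (E(Y) = Y*(-6/Y) = -6)
(324820 + E(-285))*(-123872 + K(49, -645)) = (324820 - 6)*(-123872 + 653) = 324814*(-123219) = -40023256266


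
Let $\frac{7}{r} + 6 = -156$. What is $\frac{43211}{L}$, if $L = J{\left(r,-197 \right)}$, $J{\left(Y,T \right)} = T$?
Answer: $- \frac{43211}{197} \approx -219.35$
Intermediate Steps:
$r = - \frac{7}{162}$ ($r = \frac{7}{-6 - 156} = \frac{7}{-162} = 7 \left(- \frac{1}{162}\right) = - \frac{7}{162} \approx -0.04321$)
$L = -197$
$\frac{43211}{L} = \frac{43211}{-197} = 43211 \left(- \frac{1}{197}\right) = - \frac{43211}{197}$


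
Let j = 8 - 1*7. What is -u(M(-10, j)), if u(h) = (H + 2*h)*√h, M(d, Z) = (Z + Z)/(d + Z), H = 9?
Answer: -77*I*√2/27 ≈ -4.0331*I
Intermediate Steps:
j = 1 (j = 8 - 7 = 1)
M(d, Z) = 2*Z/(Z + d) (M(d, Z) = (2*Z)/(Z + d) = 2*Z/(Z + d))
u(h) = √h*(9 + 2*h) (u(h) = (9 + 2*h)*√h = √h*(9 + 2*h))
-u(M(-10, j)) = -√(2*1/(1 - 10))*(9 + 2*(2*1/(1 - 10))) = -√(2*1/(-9))*(9 + 2*(2*1/(-9))) = -√(2*1*(-⅑))*(9 + 2*(2*1*(-⅑))) = -√(-2/9)*(9 + 2*(-2/9)) = -I*√2/3*(9 - 4/9) = -I*√2/3*77/9 = -77*I*√2/27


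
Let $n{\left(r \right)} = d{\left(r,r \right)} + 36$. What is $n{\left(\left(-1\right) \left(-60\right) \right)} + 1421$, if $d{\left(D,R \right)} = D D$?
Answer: $5057$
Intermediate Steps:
$d{\left(D,R \right)} = D^{2}$
$n{\left(r \right)} = 36 + r^{2}$ ($n{\left(r \right)} = r^{2} + 36 = 36 + r^{2}$)
$n{\left(\left(-1\right) \left(-60\right) \right)} + 1421 = \left(36 + \left(\left(-1\right) \left(-60\right)\right)^{2}\right) + 1421 = \left(36 + 60^{2}\right) + 1421 = \left(36 + 3600\right) + 1421 = 3636 + 1421 = 5057$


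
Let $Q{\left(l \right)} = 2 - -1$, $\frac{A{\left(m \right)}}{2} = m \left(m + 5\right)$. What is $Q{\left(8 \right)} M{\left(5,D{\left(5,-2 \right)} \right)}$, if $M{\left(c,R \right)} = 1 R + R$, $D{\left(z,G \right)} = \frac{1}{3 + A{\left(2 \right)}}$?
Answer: $\frac{6}{31} \approx 0.19355$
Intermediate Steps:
$A{\left(m \right)} = 2 m \left(5 + m\right)$ ($A{\left(m \right)} = 2 m \left(m + 5\right) = 2 m \left(5 + m\right)$)
$D{\left(z,G \right)} = \frac{1}{31}$ ($D{\left(z,G \right)} = \frac{1}{3 + 2 \cdot 2 \left(5 + 2\right)} = \frac{1}{3 + 2 \cdot 2 \cdot 7} = \frac{1}{3 + 28} = \frac{1}{31}$)
$M{\left(c,R \right)} = 2 R$ ($M{\left(c,R \right)} = R + R = 2 R$)
$Q{\left(l \right)} = 3$ ($Q{\left(l \right)} = 2 + 1 = 3$)
$Q{\left(8 \right)} M{\left(5,D{\left(5,-2 \right)} \right)} = 3 \cdot 2 \cdot \frac{1}{31} = 3 \cdot \frac{2}{31} = \frac{6}{31}$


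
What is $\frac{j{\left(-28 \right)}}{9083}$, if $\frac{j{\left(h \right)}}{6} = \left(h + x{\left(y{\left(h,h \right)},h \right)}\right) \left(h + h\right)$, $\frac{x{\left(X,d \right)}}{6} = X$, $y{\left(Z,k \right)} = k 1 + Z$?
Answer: $\frac{122304}{9083} \approx 13.465$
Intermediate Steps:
$y{\left(Z,k \right)} = Z + k$ ($y{\left(Z,k \right)} = k + Z = Z + k$)
$x{\left(X,d \right)} = 6 X$
$j{\left(h \right)} = 156 h^{2}$ ($j{\left(h \right)} = 6 \left(h + 6 \left(h + h\right)\right) \left(h + h\right) = 6 \left(h + 6 \cdot 2 h\right) 2 h = 6 \left(h + 12 h\right) 2 h = 6 \cdot 13 h 2 h = 6 \cdot 26 h^{2} = 156 h^{2}$)
$\frac{j{\left(-28 \right)}}{9083} = \frac{156 \left(-28\right)^{2}}{9083} = 156 \cdot 784 \cdot \frac{1}{9083} = 122304 \cdot \frac{1}{9083} = \frac{122304}{9083}$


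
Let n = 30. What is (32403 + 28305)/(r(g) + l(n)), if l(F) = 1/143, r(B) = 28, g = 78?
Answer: 2893748/1335 ≈ 2167.6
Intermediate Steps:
l(F) = 1/143
(32403 + 28305)/(r(g) + l(n)) = (32403 + 28305)/(28 + 1/143) = 60708/(4005/143) = 60708*(143/4005) = 2893748/1335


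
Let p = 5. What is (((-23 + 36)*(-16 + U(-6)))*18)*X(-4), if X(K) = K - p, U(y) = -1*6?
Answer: 46332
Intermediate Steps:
U(y) = -6
X(K) = -5 + K (X(K) = K - 1*5 = K - 5 = -5 + K)
(((-23 + 36)*(-16 + U(-6)))*18)*X(-4) = (((-23 + 36)*(-16 - 6))*18)*(-5 - 4) = ((13*(-22))*18)*(-9) = -286*18*(-9) = -5148*(-9) = 46332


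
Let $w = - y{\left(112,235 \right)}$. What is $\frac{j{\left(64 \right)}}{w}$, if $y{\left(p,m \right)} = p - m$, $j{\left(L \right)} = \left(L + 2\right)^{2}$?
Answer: $\frac{1452}{41} \approx 35.415$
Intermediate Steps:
$j{\left(L \right)} = \left(2 + L\right)^{2}$
$w = 123$ ($w = - (112 - 235) = \left(-1\right) \left(-123\right) = 123$)
$\frac{j{\left(64 \right)}}{w} = \frac{\left(2 + 64\right)^{2}}{123} = 66^{2} \cdot \frac{1}{123} = 4356 \cdot \frac{1}{123} = \frac{1452}{41}$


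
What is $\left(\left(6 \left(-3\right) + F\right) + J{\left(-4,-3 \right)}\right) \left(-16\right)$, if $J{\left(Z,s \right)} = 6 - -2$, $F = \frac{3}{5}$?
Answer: $\frac{752}{5} \approx 150.4$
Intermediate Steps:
$F = \frac{3}{5}$ ($F = 3 \cdot \frac{1}{5} = \frac{3}{5} \approx 0.6$)
$J{\left(Z,s \right)} = 8$ ($J{\left(Z,s \right)} = 6 + 2 = 8$)
$\left(\left(6 \left(-3\right) + F\right) + J{\left(-4,-3 \right)}\right) \left(-16\right) = \left(\left(6 \left(-3\right) + \frac{3}{5}\right) + 8\right) \left(-16\right) = \left(\left(-18 + \frac{3}{5}\right) + 8\right) \left(-16\right) = \left(- \frac{87}{5} + 8\right) \left(-16\right) = \left(- \frac{47}{5}\right) \left(-16\right) = \frac{752}{5}$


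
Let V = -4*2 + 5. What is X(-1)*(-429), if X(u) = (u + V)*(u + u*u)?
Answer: 0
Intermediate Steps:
V = -3 (V = -8 + 5 = -3)
X(u) = (-3 + u)*(u + u**2) (X(u) = (u - 3)*(u + u*u) = (-3 + u)*(u + u**2))
X(-1)*(-429) = -(-3 + (-1)**2 - 2*(-1))*(-429) = -(-3 + 1 + 2)*(-429) = -1*0*(-429) = 0*(-429) = 0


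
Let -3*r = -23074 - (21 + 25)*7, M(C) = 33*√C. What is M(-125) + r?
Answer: 23396/3 + 165*I*√5 ≈ 7798.7 + 368.95*I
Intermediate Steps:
r = 23396/3 (r = -(-23074 - (21 + 25)*7)/3 = -(-23074 - 46*7)/3 = -(-23074 - 1*322)/3 = -(-23074 - 322)/3 = -⅓*(-23396) = 23396/3 ≈ 7798.7)
M(-125) + r = 33*√(-125) + 23396/3 = 33*(5*I*√5) + 23396/3 = 165*I*√5 + 23396/3 = 23396/3 + 165*I*√5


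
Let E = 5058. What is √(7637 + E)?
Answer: √12695 ≈ 112.67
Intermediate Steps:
√(7637 + E) = √(7637 + 5058) = √12695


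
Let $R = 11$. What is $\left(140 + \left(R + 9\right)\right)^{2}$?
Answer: $25600$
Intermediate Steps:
$\left(140 + \left(R + 9\right)\right)^{2} = \left(140 + \left(11 + 9\right)\right)^{2} = \left(140 + 20\right)^{2} = 160^{2} = 25600$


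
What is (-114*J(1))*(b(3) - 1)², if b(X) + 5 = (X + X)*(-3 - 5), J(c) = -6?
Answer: 1994544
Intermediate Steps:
b(X) = -5 - 16*X (b(X) = -5 + (X + X)*(-3 - 5) = -5 + (2*X)*(-8) = -5 - 16*X)
(-114*J(1))*(b(3) - 1)² = (-114*(-6))*((-5 - 16*3) - 1)² = 684*((-5 - 48) - 1)² = 684*(-53 - 1)² = 684*(-54)² = 684*2916 = 1994544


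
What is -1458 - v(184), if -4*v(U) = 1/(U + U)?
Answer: -2146175/1472 ≈ -1458.0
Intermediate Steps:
v(U) = -1/(8*U) (v(U) = -1/(4*(U + U)) = -1/(2*U)/4 = -1/(8*U))
-1458 - v(184) = -1458 - (-1)/(8*184) = -1458 - 1*(-1/1472) = -1458 + 1/1472 = -2146175/1472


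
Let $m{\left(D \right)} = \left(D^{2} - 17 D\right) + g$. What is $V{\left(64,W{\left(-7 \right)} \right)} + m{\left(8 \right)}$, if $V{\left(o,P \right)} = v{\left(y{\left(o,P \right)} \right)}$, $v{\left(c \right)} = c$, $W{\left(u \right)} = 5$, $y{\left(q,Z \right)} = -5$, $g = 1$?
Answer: $-76$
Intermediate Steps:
$V{\left(o,P \right)} = -5$
$m{\left(D \right)} = 1 + D^{2} - 17 D$ ($m{\left(D \right)} = \left(D^{2} - 17 D\right) + 1 = 1 + D^{2} - 17 D$)
$V{\left(64,W{\left(-7 \right)} \right)} + m{\left(8 \right)} = -5 + \left(1 + 8^{2} - 136\right) = -5 + \left(1 + 64 - 136\right) = -5 - 71 = -76$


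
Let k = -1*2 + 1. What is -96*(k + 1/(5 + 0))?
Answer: 384/5 ≈ 76.800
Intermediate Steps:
k = -1 (k = -2 + 1 = -1)
-96*(k + 1/(5 + 0)) = -96*(-1 + 1/(5 + 0)) = -96*(-1 + 1/5) = -96*(-4/5) = 384/5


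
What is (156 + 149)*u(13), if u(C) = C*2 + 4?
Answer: 9150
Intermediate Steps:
u(C) = 4 + 2*C (u(C) = 2*C + 4 = 4 + 2*C)
(156 + 149)*u(13) = (156 + 149)*(4 + 2*13) = 305*(4 + 26) = 305*30 = 9150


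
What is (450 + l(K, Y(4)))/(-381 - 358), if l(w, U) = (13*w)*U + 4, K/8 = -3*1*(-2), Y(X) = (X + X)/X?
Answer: -1702/739 ≈ -2.3031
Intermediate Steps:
Y(X) = 2 (Y(X) = (2*X)/X = 2)
K = 48 (K = 8*(-3*1*(-2)) = 8*(-3*(-2)) = 8*6 = 48)
l(w, U) = 4 + 13*U*w (l(w, U) = 13*U*w + 4 = 4 + 13*U*w)
(450 + l(K, Y(4)))/(-381 - 358) = (450 + (4 + 13*2*48))/(-381 - 358) = (450 + (4 + 1248))/(-739) = (450 + 1252)*(-1/739) = 1702*(-1/739) = -1702/739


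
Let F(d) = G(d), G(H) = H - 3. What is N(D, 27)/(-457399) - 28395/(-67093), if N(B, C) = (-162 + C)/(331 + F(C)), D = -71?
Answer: 922138778466/2178867248597 ≈ 0.42322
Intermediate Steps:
G(H) = -3 + H
F(d) = -3 + d
N(B, C) = (-162 + C)/(328 + C) (N(B, C) = (-162 + C)/(331 + (-3 + C)) = (-162 + C)/(328 + C))
N(D, 27)/(-457399) - 28395/(-67093) = ((-162 + 27)/(328 + 27))/(-457399) - 28395/(-67093) = (-135/355)*(-1/457399) - 28395*(-1/67093) = ((1/355)*(-135))*(-1/457399) + 28395/67093 = -27/71*(-1/457399) + 28395/67093 = 27/32475329 + 28395/67093 = 922138778466/2178867248597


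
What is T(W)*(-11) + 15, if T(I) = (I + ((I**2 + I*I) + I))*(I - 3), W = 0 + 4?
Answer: -425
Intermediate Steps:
W = 4
T(I) = (-3 + I)*(2*I + 2*I**2) (T(I) = (I + ((I**2 + I**2) + I))*(-3 + I) = (I + (2*I**2 + I))*(-3 + I) = (I + (I + 2*I**2))*(-3 + I) = (2*I + 2*I**2)*(-3 + I) = (-3 + I)*(2*I + 2*I**2))
T(W)*(-11) + 15 = (2*4*(-3 + 4**2 - 2*4))*(-11) + 15 = (2*4*(-3 + 16 - 8))*(-11) + 15 = (2*4*5)*(-11) + 15 = 40*(-11) + 15 = -440 + 15 = -425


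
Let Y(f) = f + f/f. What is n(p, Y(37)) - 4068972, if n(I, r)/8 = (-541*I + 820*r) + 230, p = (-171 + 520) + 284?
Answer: -6557476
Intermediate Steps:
p = 633 (p = 349 + 284 = 633)
Y(f) = 1 + f (Y(f) = f + 1 = 1 + f)
n(I, r) = 1840 - 4328*I + 6560*r (n(I, r) = 8*((-541*I + 820*r) + 230) = 8*(230 - 541*I + 820*r) = 1840 - 4328*I + 6560*r)
n(p, Y(37)) - 4068972 = (1840 - 4328*633 + 6560*(1 + 37)) - 4068972 = (1840 - 2739624 + 6560*38) - 4068972 = (1840 - 2739624 + 249280) - 4068972 = -2488504 - 4068972 = -6557476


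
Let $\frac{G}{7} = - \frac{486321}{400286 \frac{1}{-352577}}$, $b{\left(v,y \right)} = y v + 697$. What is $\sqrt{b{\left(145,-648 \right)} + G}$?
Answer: $\frac{\sqrt{465503525734292086}}{400286} \approx 1704.5$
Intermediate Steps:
$b{\left(v,y \right)} = 697 + v y$ ($b{\left(v,y \right)} = v y + 697 = 697 + v y$)
$G = \frac{1200259194519}{400286}$ ($G = 7 \left(- \frac{486321}{400286 \frac{1}{-352577}}\right) = 7 \left(- \frac{486321}{400286 \left(- \frac{1}{352577}\right)}\right) = 7 \left(- \frac{486321}{- \frac{400286}{352577}}\right) = 7 \left(\left(-486321\right) \left(- \frac{352577}{400286}\right)\right) = 7 \cdot \frac{171465599217}{400286} = \frac{1200259194519}{400286} \approx 2.9985 \cdot 10^{6}$)
$\sqrt{b{\left(145,-648 \right)} + G} = \sqrt{\left(697 + 145 \left(-648\right)\right) + \frac{1200259194519}{400286}} = \sqrt{\left(697 - 93960\right) + \frac{1200259194519}{400286}} = \sqrt{-93263 + \frac{1200259194519}{400286}} = \sqrt{\frac{1162927321301}{400286}} = \frac{\sqrt{465503525734292086}}{400286}$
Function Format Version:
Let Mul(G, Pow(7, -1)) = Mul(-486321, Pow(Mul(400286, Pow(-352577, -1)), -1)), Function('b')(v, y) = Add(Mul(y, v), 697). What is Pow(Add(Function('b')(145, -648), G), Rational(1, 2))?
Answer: Mul(Rational(1, 400286), Pow(465503525734292086, Rational(1, 2))) ≈ 1704.5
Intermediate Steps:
Function('b')(v, y) = Add(697, Mul(v, y)) (Function('b')(v, y) = Add(Mul(v, y), 697) = Add(697, Mul(v, y)))
G = Rational(1200259194519, 400286) (G = Mul(7, Mul(-486321, Pow(Mul(400286, Pow(-352577, -1)), -1))) = Mul(7, Mul(-486321, Pow(Mul(400286, Rational(-1, 352577)), -1))) = Mul(7, Mul(-486321, Pow(Rational(-400286, 352577), -1))) = Mul(7, Mul(-486321, Rational(-352577, 400286))) = Mul(7, Rational(171465599217, 400286)) = Rational(1200259194519, 400286) ≈ 2.9985e+6)
Pow(Add(Function('b')(145, -648), G), Rational(1, 2)) = Pow(Add(Add(697, Mul(145, -648)), Rational(1200259194519, 400286)), Rational(1, 2)) = Pow(Add(Add(697, -93960), Rational(1200259194519, 400286)), Rational(1, 2)) = Pow(Add(-93263, Rational(1200259194519, 400286)), Rational(1, 2)) = Pow(Rational(1162927321301, 400286), Rational(1, 2)) = Mul(Rational(1, 400286), Pow(465503525734292086, Rational(1, 2)))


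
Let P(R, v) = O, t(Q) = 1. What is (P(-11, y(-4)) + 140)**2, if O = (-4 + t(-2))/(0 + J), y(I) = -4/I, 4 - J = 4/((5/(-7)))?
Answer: 4995225/256 ≈ 19513.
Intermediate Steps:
J = 48/5 (J = 4 - 4/(5/(-7)) = 4 - 4/(5*(-1/7)) = 4 - 4/(-5/7) = 4 - 4*(-7)/5 = 4 - 1*(-28/5) = 4 + 28/5 = 48/5 ≈ 9.6000)
O = -5/16 (O = (-4 + 1)/(0 + 48/5) = -3/48/5 = -3*5/48 = -5/16 ≈ -0.31250)
P(R, v) = -5/16
(P(-11, y(-4)) + 140)**2 = (-5/16 + 140)**2 = (2235/16)**2 = 4995225/256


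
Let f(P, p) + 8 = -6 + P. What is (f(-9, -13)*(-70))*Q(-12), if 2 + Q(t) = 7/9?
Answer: -17710/9 ≈ -1967.8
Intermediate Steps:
f(P, p) = -14 + P (f(P, p) = -8 + (-6 + P) = -14 + P)
Q(t) = -11/9 (Q(t) = -2 + 7/9 = -11/9)
(f(-9, -13)*(-70))*Q(-12) = ((-14 - 9)*(-70))*(-11/9) = -23*(-70)*(-11/9) = 1610*(-11/9) = -17710/9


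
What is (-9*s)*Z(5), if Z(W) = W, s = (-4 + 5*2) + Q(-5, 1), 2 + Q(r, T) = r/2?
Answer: -135/2 ≈ -67.500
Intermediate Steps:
Q(r, T) = -2 + r/2
s = 3/2 (s = (-4 + 5*2) + (-2 + (½)*(-5)) = (-4 + 10) + (-2 - 5/2) = 6 - 9/2 = 3/2 ≈ 1.5000)
(-9*s)*Z(5) = -9*3/2*5 = -27/2*5 = -135/2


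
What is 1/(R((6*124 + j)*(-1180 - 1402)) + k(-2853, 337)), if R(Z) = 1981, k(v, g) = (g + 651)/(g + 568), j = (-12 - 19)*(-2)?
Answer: 905/1793793 ≈ 0.00050452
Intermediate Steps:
j = 62 (j = -31*(-2) = 62)
k(v, g) = (651 + g)/(568 + g)
1/(R((6*124 + j)*(-1180 - 1402)) + k(-2853, 337)) = 1/(1981 + (651 + 337)/(568 + 337)) = 1/(1981 + 988/905) = 1/(1793793/905) = 905/1793793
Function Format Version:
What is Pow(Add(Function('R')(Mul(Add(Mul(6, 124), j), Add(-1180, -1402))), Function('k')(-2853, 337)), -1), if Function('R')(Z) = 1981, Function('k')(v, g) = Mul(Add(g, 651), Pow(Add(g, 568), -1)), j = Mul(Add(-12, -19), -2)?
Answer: Rational(905, 1793793) ≈ 0.00050452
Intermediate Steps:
j = 62 (j = Mul(-31, -2) = 62)
Function('k')(v, g) = Mul(Pow(Add(568, g), -1), Add(651, g)) (Function('k')(v, g) = Mul(Add(651, g), Pow(Add(568, g), -1)) = Mul(Pow(Add(568, g), -1), Add(651, g)))
Pow(Add(Function('R')(Mul(Add(Mul(6, 124), j), Add(-1180, -1402))), Function('k')(-2853, 337)), -1) = Pow(Add(1981, Mul(Pow(Add(568, 337), -1), Add(651, 337))), -1) = Pow(Add(1981, Mul(Pow(905, -1), 988)), -1) = Pow(Add(1981, Mul(Rational(1, 905), 988)), -1) = Pow(Add(1981, Rational(988, 905)), -1) = Pow(Rational(1793793, 905), -1) = Rational(905, 1793793)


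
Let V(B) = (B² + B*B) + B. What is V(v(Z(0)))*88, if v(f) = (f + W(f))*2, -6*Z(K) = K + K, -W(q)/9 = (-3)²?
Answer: 4604688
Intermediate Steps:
W(q) = -81 (W(q) = -9*(-3)² = -9*9 = -81)
Z(K) = -K/3 (Z(K) = -(K + K)/6 = -K/3)
v(f) = -162 + 2*f (v(f) = (f - 81)*2 = (-81 + f)*2 = -162 + 2*f)
V(B) = B + 2*B² (V(B) = (B² + B²) + B = 2*B² + B = B + 2*B²)
V(v(Z(0)))*88 = ((-162 + 2*(-⅓*0))*(1 + 2*(-162 + 2*(-⅓*0))))*88 = ((-162 + 2*0)*(1 + 2*(-162 + 2*0)))*88 = ((-162 + 0)*(1 + 2*(-162 + 0)))*88 = -162*(1 + 2*(-162))*88 = -162*(1 - 324)*88 = -162*(-323)*88 = 52326*88 = 4604688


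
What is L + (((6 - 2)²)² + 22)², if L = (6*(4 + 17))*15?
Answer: 79174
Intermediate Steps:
L = 1890 (L = (6*21)*15 = 126*15 = 1890)
L + (((6 - 2)²)² + 22)² = 1890 + (((6 - 2)²)² + 22)² = 1890 + ((4²)² + 22)² = 1890 + (16² + 22)² = 1890 + (256 + 22)² = 1890 + 278² = 1890 + 77284 = 79174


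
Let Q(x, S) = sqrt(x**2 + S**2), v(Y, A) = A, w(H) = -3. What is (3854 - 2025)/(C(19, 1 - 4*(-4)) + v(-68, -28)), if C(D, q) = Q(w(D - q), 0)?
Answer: -1829/25 ≈ -73.160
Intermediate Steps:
Q(x, S) = sqrt(S**2 + x**2)
C(D, q) = 3 (C(D, q) = sqrt(0**2 + (-3)**2) = sqrt(0 + 9) = sqrt(9) = 3)
(3854 - 2025)/(C(19, 1 - 4*(-4)) + v(-68, -28)) = (3854 - 2025)/(3 - 28) = 1829/(-25) = 1829*(-1/25) = -1829/25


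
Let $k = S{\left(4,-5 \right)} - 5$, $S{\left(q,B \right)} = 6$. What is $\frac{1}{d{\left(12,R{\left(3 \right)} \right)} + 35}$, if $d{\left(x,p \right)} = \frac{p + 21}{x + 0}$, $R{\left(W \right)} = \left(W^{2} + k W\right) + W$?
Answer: $\frac{1}{38} \approx 0.026316$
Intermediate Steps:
$k = 1$ ($k = 6 - 5 = 1$)
$R{\left(W \right)} = W^{2} + 2 W$ ($R{\left(W \right)} = \left(W^{2} + 1 W\right) + W = \left(W^{2} + W\right) + W = \left(W + W^{2}\right) + W = W^{2} + 2 W$)
$d{\left(x,p \right)} = \frac{21 + p}{x}$
$\frac{1}{d{\left(12,R{\left(3 \right)} \right)} + 35} = \frac{1}{\frac{21 + 3 \left(2 + 3\right)}{12} + 35} = \frac{1}{\frac{21 + 3 \cdot 5}{12} + 35} = \frac{1}{\frac{21 + 15}{12} + 35} = \frac{1}{\frac{1}{12} \cdot 36 + 35} = \frac{1}{3 + 35} = \frac{1}{38}$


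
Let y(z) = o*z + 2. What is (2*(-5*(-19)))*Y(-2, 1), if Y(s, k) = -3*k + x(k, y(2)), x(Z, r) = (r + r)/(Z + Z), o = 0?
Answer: -190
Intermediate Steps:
y(z) = 2 (y(z) = 0*z + 2 = 0 + 2 = 2)
x(Z, r) = r/Z (x(Z, r) = (2*r)/((2*Z)) = (2*r)*(1/(2*Z)) = r/Z)
Y(s, k) = -3*k + 2/k
(2*(-5*(-19)))*Y(-2, 1) = (2*(-5*(-19)))*(-3*1 + 2/1) = (2*95)*(-3 + 2*1) = 190*(-3 + 2) = 190*(-1) = -190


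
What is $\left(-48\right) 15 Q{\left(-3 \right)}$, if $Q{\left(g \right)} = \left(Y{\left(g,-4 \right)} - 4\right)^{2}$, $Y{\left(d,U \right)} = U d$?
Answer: $-46080$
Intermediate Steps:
$Q{\left(g \right)} = \left(-4 - 4 g\right)^{2}$ ($Q{\left(g \right)} = \left(- 4 g - 4\right)^{2} = \left(-4 - 4 g\right)^{2}$)
$\left(-48\right) 15 Q{\left(-3 \right)} = \left(-48\right) 15 \cdot 16 \left(1 - 3\right)^{2} = - 720 \cdot 16 \left(-2\right)^{2} = - 720 \cdot 16 \cdot 4 = \left(-720\right) 64 = -46080$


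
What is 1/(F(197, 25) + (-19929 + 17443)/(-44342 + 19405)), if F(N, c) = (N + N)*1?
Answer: 2267/893424 ≈ 0.0025374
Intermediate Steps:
F(N, c) = 2*N (F(N, c) = (2*N)*1 = 2*N)
1/(F(197, 25) + (-19929 + 17443)/(-44342 + 19405)) = 1/(2*197 + (-19929 + 17443)/(-44342 + 19405)) = 1/(394 - 2486/(-24937)) = 1/(394 - 2486*(-1/24937)) = 1/(394 + 226/2267) = 1/(893424/2267) = 2267/893424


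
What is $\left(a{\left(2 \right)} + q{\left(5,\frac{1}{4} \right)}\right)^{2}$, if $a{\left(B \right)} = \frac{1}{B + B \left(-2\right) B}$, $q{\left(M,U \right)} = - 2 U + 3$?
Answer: $\frac{49}{9} \approx 5.4444$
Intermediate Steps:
$q{\left(M,U \right)} = 3 - 2 U$
$a{\left(B \right)} = \frac{1}{B - 2 B^{2}}$ ($a{\left(B \right)} = \frac{1}{B + - 2 B B} = \frac{1}{B - 2 B^{2}}$)
$\left(a{\left(2 \right)} + q{\left(5,\frac{1}{4} \right)}\right)^{2} = \left(- \frac{1}{2 \left(-1 + 2 \cdot 2\right)} + \left(3 - \frac{2}{4}\right)\right)^{2} = \left(\left(-1\right) \frac{1}{2} \frac{1}{-1 + 4} + \left(3 - \frac{1}{2}\right)\right)^{2} = \left(\left(-1\right) \frac{1}{2} \cdot \frac{1}{3} + \left(3 - \frac{1}{2}\right)\right)^{2} = \left(\left(-1\right) \frac{1}{2} \cdot \frac{1}{3} + \frac{5}{2}\right)^{2} = \left(- \frac{1}{6} + \frac{5}{2}\right)^{2} = \left(\frac{7}{3}\right)^{2} = \frac{49}{9}$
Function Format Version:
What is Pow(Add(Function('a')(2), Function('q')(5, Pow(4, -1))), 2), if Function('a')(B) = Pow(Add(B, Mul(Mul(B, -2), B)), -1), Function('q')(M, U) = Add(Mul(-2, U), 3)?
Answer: Rational(49, 9) ≈ 5.4444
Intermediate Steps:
Function('q')(M, U) = Add(3, Mul(-2, U))
Function('a')(B) = Pow(Add(B, Mul(-2, Pow(B, 2))), -1) (Function('a')(B) = Pow(Add(B, Mul(Mul(-2, B), B)), -1) = Pow(Add(B, Mul(-2, Pow(B, 2))), -1))
Pow(Add(Function('a')(2), Function('q')(5, Pow(4, -1))), 2) = Pow(Add(Mul(-1, Pow(2, -1), Pow(Add(-1, Mul(2, 2)), -1)), Add(3, Mul(-2, Pow(4, -1)))), 2) = Pow(Add(Mul(-1, Rational(1, 2), Pow(Add(-1, 4), -1)), Add(3, Mul(-2, Rational(1, 4)))), 2) = Pow(Add(Mul(-1, Rational(1, 2), Pow(3, -1)), Add(3, Rational(-1, 2))), 2) = Pow(Add(Mul(-1, Rational(1, 2), Rational(1, 3)), Rational(5, 2)), 2) = Pow(Add(Rational(-1, 6), Rational(5, 2)), 2) = Pow(Rational(7, 3), 2) = Rational(49, 9)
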